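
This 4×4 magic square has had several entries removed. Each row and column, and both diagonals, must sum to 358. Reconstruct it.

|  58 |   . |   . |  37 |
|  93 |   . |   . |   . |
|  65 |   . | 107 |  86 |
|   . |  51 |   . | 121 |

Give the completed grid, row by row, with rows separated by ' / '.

Row 3 needs 358; the known cells sum to 258, so (3,2) = 100.
The remaining cell in column 1 is (4,1) = 358 − 216 = 142.
Column 4 must total 358; the given cells sum to 244, so (2,4) = 114.
The remaining cell in main diagonal is (2,2) = 358 − 286 = 72.
Anti-diagonal must total 358; the given cells sum to 279, so (2,3) = 79.
Row 4 must total 358; the given cells sum to 314, so (4,3) = 44.
From column 2, 358 − (72 + 100 + 51) gives (1,2) = 135.
Using column 3: 79 + 107 + 44 + ? → (1,3) = 358 − 230 = 128.

58 135 128 37 / 93 72 79 114 / 65 100 107 86 / 142 51 44 121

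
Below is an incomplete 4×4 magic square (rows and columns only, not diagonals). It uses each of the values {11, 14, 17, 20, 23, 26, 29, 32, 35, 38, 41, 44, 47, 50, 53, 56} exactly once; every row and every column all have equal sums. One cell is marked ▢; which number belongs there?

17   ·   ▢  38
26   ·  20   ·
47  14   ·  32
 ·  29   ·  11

The 16 entries sum to 536, so each line sums to 536/4 = 134.
The remaining cell in row 3 is (3,3) = 134 − 93 = 41.
Column 1 needs 134; the known cells sum to 90, so (4,1) = 44.
Column 4 must total 134; the given cells sum to 81, so (2,4) = 53.
Using row 2: 26 + 20 + 53 + ? → (2,2) = 134 − 99 = 35.
Row 4 must total 134; the given cells sum to 84, so (4,3) = 50.
The remaining cell in column 2 is (1,2) = 134 − 78 = 56.
Column 3 must total 134; the given cells sum to 111, so (1,3) = 23.

23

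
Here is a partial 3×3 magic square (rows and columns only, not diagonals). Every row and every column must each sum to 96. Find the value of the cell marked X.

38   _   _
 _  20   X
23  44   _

From row 3, 96 − (23 + 44) gives (3,3) = 29.
Column 1 must total 96; the given cells sum to 61, so (2,1) = 35.
From column 2, 96 − (20 + 44) gives (1,2) = 32.
Using row 1: 38 + 32 + ? → (1,3) = 96 − 70 = 26.
From row 2, 96 − (35 + 20) gives (2,3) = 41.

41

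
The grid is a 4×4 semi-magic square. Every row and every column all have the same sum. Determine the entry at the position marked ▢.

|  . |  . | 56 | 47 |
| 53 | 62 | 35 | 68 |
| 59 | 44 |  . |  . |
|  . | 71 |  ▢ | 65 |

Row 2 is complete and sums to 218; that is the magic constant.
Using column 2: 62 + 44 + 71 + ? → (1,2) = 218 − 177 = 41.
Column 4 must total 218; the given cells sum to 180, so (3,4) = 38.
Row 1 must total 218; the given cells sum to 144, so (1,1) = 74.
Using row 3: 59 + 44 + 38 + ? → (3,3) = 218 − 141 = 77.
Column 1: 74 + 53 + 59 + ? = 218, so (4,1) = 32.
From column 3, 218 − (56 + 35 + 77) gives (4,3) = 50.

50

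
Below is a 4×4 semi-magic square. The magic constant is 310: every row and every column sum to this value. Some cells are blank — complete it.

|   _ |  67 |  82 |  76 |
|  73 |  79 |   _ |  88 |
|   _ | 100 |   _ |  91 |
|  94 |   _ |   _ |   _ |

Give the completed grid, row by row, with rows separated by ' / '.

85 67 82 76 / 73 79 70 88 / 58 100 61 91 / 94 64 97 55

From row 1, 310 − (67 + 82 + 76) gives (1,1) = 85.
Row 2 must total 310; the given cells sum to 240, so (2,3) = 70.
From column 1, 310 − (85 + 73 + 94) gives (3,1) = 58.
Using column 2: 67 + 79 + 100 + ? → (4,2) = 310 − 246 = 64.
Using column 4: 76 + 88 + 91 + ? → (4,4) = 310 − 255 = 55.
Row 3 must total 310; the given cells sum to 249, so (3,3) = 61.
Row 4 must total 310; the given cells sum to 213, so (4,3) = 97.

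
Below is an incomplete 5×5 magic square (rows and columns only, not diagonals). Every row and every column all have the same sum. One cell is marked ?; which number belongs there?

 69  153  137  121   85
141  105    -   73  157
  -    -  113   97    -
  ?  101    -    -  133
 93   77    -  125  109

Row 1 is complete and sums to 565; that is the magic constant.
Row 2: 141 + 105 + 73 + 157 + ? = 565, so (2,3) = 89.
Using row 5: 93 + 77 + 125 + 109 + ? → (5,3) = 565 − 404 = 161.
Using column 2: 153 + 105 + 101 + 77 + ? → (3,2) = 565 − 436 = 129.
The remaining cell in column 3 is (4,3) = 565 − 500 = 65.
Column 4: 121 + 73 + 97 + 125 + ? = 565, so (4,4) = 149.
Column 5 needs 565; the known cells sum to 484, so (3,5) = 81.
Row 3 must total 565; the given cells sum to 420, so (3,1) = 145.
Row 4: 101 + 65 + 149 + 133 + ? = 565, so (4,1) = 117.

117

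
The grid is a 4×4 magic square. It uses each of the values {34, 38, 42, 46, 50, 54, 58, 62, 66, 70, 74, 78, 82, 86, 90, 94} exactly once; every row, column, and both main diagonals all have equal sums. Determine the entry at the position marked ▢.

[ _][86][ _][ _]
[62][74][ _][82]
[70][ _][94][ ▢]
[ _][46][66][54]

The 16 entries sum to 1024, so each line sums to 1024/4 = 256.
From row 2, 256 − (62 + 74 + 82) gives (2,3) = 38.
Row 4: 46 + 66 + 54 + ? = 256, so (4,1) = 90.
Using column 1: 62 + 70 + 90 + ? → (1,1) = 256 − 222 = 34.
Column 2 needs 256; the known cells sum to 206, so (3,2) = 50.
Column 3 must total 256; the given cells sum to 198, so (1,3) = 58.
Anti-diagonal: 38 + 50 + 90 + ? = 256, so (1,4) = 78.
From row 3, 256 − (70 + 50 + 94) gives (3,4) = 42.

42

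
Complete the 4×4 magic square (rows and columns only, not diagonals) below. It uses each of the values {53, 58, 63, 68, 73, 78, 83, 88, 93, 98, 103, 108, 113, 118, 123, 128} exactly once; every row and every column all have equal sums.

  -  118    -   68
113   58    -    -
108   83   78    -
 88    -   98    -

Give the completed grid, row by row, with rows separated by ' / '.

53 118 123 68 / 113 58 63 128 / 108 83 78 93 / 88 103 98 73

The 16 entries sum to 1448, so each line sums to 1448/4 = 362.
Row 3: 108 + 83 + 78 + ? = 362, so (3,4) = 93.
Column 1: 113 + 108 + 88 + ? = 362, so (1,1) = 53.
From column 2, 362 − (118 + 58 + 83) gives (4,2) = 103.
Using row 1: 53 + 118 + 68 + ? → (1,3) = 362 − 239 = 123.
Row 4 needs 362; the known cells sum to 289, so (4,4) = 73.
Column 3: 123 + 78 + 98 + ? = 362, so (2,3) = 63.
Column 4: 68 + 93 + 73 + ? = 362, so (2,4) = 128.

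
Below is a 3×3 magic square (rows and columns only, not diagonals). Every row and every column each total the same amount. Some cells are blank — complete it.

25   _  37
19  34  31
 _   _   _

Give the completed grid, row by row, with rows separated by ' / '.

Row 2 is already complete: 19 + 34 + 31 = 84, so that is the magic constant.
Row 1 must total 84; the given cells sum to 62, so (1,2) = 22.
Column 1: 25 + 19 + ? = 84, so (3,1) = 40.
From column 2, 84 − (22 + 34) gives (3,2) = 28.
Column 3: 37 + 31 + ? = 84, so (3,3) = 16.

25 22 37 / 19 34 31 / 40 28 16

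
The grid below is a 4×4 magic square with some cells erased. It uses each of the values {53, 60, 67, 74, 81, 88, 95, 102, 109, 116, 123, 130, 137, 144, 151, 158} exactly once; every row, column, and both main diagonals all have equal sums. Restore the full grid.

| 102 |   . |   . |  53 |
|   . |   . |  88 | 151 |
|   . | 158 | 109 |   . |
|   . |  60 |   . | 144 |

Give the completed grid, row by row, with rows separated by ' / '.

The 16 entries sum to 1688, so each line sums to 1688/4 = 422.
Column 4 needs 422; the known cells sum to 348, so (3,4) = 74.
Main diagonal needs 422; the known cells sum to 355, so (2,2) = 67.
Anti-diagonal needs 422; the known cells sum to 299, so (4,1) = 123.
The remaining cell in row 2 is (2,1) = 422 − 306 = 116.
Row 3 must total 422; the given cells sum to 341, so (3,1) = 81.
The remaining cell in row 4 is (4,3) = 422 − 327 = 95.
From column 2, 422 − (67 + 158 + 60) gives (1,2) = 137.
Column 3 must total 422; the given cells sum to 292, so (1,3) = 130.

102 137 130 53 / 116 67 88 151 / 81 158 109 74 / 123 60 95 144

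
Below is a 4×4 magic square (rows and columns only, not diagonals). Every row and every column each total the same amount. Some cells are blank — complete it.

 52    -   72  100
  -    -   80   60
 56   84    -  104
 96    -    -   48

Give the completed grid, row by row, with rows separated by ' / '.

52 88 72 100 / 108 64 80 60 / 56 84 68 104 / 96 76 92 48

Column 4 is already complete: 100 + 60 + 104 + 48 = 312, so that is the magic constant.
Using row 1: 52 + 72 + 100 + ? → (1,2) = 312 − 224 = 88.
From row 3, 312 − (56 + 84 + 104) gives (3,3) = 68.
Using column 1: 52 + 56 + 96 + ? → (2,1) = 312 − 204 = 108.
Column 3 must total 312; the given cells sum to 220, so (4,3) = 92.
From row 2, 312 − (108 + 80 + 60) gives (2,2) = 64.
The remaining cell in row 4 is (4,2) = 312 − 236 = 76.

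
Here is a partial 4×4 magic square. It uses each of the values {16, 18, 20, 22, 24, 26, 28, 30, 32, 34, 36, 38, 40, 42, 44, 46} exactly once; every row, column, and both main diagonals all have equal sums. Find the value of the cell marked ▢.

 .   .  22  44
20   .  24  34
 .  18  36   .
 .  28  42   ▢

16

The 16 entries sum to 496, so each line sums to 496/4 = 124.
Using row 2: 20 + 24 + 34 + ? → (2,2) = 124 − 78 = 46.
Column 2 needs 124; the known cells sum to 92, so (1,2) = 32.
Anti-diagonal needs 124; the known cells sum to 86, so (4,1) = 38.
Row 1 must total 124; the given cells sum to 98, so (1,1) = 26.
Using row 4: 38 + 28 + 42 + ? → (4,4) = 124 − 108 = 16.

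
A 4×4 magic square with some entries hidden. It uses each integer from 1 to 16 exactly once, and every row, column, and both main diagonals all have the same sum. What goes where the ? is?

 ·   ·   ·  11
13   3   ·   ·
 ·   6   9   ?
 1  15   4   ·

7

The entries are 1 through 16, which sum to 136, so each line sums to 136/4 = 34.
Row 4: 1 + 15 + 4 + ? = 34, so (4,4) = 14.
Column 2: 3 + 6 + 15 + ? = 34, so (1,2) = 10.
The remaining cell in main diagonal is (1,1) = 34 − 26 = 8.
The remaining cell in anti-diagonal is (2,3) = 34 − 18 = 16.
The remaining cell in row 1 is (1,3) = 34 − 29 = 5.
Row 2 must total 34; the given cells sum to 32, so (2,4) = 2.
The remaining cell in column 1 is (3,1) = 34 − 22 = 12.
Column 4 needs 34; the known cells sum to 27, so (3,4) = 7.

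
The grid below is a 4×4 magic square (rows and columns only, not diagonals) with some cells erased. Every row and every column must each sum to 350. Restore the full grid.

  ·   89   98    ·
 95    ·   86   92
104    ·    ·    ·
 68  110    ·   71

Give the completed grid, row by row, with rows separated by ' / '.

83 89 98 80 / 95 77 86 92 / 104 74 65 107 / 68 110 101 71

The remaining cell in row 2 is (2,2) = 350 − 273 = 77.
Row 4 must total 350; the given cells sum to 249, so (4,3) = 101.
Column 1 must total 350; the given cells sum to 267, so (1,1) = 83.
Column 2: 89 + 77 + 110 + ? = 350, so (3,2) = 74.
Using column 3: 98 + 86 + 101 + ? → (3,3) = 350 − 285 = 65.
Using row 1: 83 + 89 + 98 + ? → (1,4) = 350 − 270 = 80.
Row 3 must total 350; the given cells sum to 243, so (3,4) = 107.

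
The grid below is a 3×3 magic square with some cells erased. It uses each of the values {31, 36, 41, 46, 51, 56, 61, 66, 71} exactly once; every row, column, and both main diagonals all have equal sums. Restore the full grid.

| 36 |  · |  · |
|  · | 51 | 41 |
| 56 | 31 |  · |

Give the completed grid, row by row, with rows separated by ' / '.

The 9 entries sum to 459, so each line sums to 459/3 = 153.
From row 2, 153 − (51 + 41) gives (2,1) = 61.
Row 3 must total 153; the given cells sum to 87, so (3,3) = 66.
From column 2, 153 − (51 + 31) gives (1,2) = 71.
From column 3, 153 − (41 + 66) gives (1,3) = 46.

36 71 46 / 61 51 41 / 56 31 66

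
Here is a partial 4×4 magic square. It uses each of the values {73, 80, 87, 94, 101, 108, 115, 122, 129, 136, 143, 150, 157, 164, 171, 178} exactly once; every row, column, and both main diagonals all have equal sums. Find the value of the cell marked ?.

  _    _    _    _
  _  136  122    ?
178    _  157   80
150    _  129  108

The 16 entries sum to 2008, so each line sums to 2008/4 = 502.
The remaining cell in row 3 is (3,2) = 502 − 415 = 87.
Row 4: 150 + 129 + 108 + ? = 502, so (4,2) = 115.
Column 2 must total 502; the given cells sum to 338, so (1,2) = 164.
Column 3: 122 + 157 + 129 + ? = 502, so (1,3) = 94.
From main diagonal, 502 − (136 + 157 + 108) gives (1,1) = 101.
Anti-diagonal: 122 + 87 + 150 + ? = 502, so (1,4) = 143.
Column 1 needs 502; the known cells sum to 429, so (2,1) = 73.
Column 4 must total 502; the given cells sum to 331, so (2,4) = 171.

171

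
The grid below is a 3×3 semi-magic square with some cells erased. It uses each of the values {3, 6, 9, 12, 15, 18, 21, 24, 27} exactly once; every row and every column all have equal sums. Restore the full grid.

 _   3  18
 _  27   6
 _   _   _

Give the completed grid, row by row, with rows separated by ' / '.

The 9 entries sum to 135, so each line sums to 135/3 = 45.
The remaining cell in row 1 is (1,1) = 45 − 21 = 24.
From row 2, 45 − (27 + 6) gives (2,1) = 12.
From column 1, 45 − (24 + 12) gives (3,1) = 9.
From column 2, 45 − (3 + 27) gives (3,2) = 15.
Using column 3: 18 + 6 + ? → (3,3) = 45 − 24 = 21.

24 3 18 / 12 27 6 / 9 15 21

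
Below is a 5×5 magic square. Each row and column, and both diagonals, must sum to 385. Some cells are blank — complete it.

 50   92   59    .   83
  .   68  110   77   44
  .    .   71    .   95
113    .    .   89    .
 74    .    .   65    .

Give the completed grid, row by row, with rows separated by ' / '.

Row 1 needs 385; the known cells sum to 284, so (1,4) = 101.
Row 2 needs 385; the known cells sum to 299, so (2,1) = 86.
Column 1 must total 385; the given cells sum to 323, so (3,1) = 62.
From column 4, 385 − (101 + 77 + 89 + 65) gives (3,4) = 53.
Main diagonal needs 385; the known cells sum to 278, so (5,5) = 107.
Using anti-diagonal: 83 + 77 + 71 + 74 + ? → (4,2) = 385 − 305 = 80.
The remaining cell in row 3 is (3,2) = 385 − 281 = 104.
Column 2: 92 + 68 + 104 + 80 + ? = 385, so (5,2) = 41.
Column 5 needs 385; the known cells sum to 329, so (4,5) = 56.
The remaining cell in row 4 is (4,3) = 385 − 338 = 47.
Using row 5: 74 + 41 + 65 + 107 + ? → (5,3) = 385 − 287 = 98.

50 92 59 101 83 / 86 68 110 77 44 / 62 104 71 53 95 / 113 80 47 89 56 / 74 41 98 65 107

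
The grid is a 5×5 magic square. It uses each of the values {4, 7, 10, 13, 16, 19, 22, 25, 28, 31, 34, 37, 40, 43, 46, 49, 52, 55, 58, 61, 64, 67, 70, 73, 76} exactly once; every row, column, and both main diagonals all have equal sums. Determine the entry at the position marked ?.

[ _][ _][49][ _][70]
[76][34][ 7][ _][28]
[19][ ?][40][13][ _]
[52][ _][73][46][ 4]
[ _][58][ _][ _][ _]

The 25 entries sum to 1000, so each line sums to 1000/5 = 200.
Row 2 must total 200; the given cells sum to 145, so (2,4) = 55.
Row 4 must total 200; the given cells sum to 175, so (4,2) = 25.
Column 3 needs 200; the known cells sum to 169, so (5,3) = 31.
Anti-diagonal must total 200; the given cells sum to 190, so (5,1) = 10.
Using column 1: 76 + 19 + 52 + 10 + ? → (1,1) = 200 − 157 = 43.
Main diagonal: 43 + 34 + 40 + 46 + ? = 200, so (5,5) = 37.
The remaining cell in row 5 is (5,4) = 200 − 136 = 64.
From column 4, 200 − (55 + 13 + 46 + 64) gives (1,4) = 22.
Column 5 must total 200; the given cells sum to 139, so (3,5) = 61.
Row 1 must total 200; the given cells sum to 184, so (1,2) = 16.
Row 3: 19 + 40 + 13 + 61 + ? = 200, so (3,2) = 67.

67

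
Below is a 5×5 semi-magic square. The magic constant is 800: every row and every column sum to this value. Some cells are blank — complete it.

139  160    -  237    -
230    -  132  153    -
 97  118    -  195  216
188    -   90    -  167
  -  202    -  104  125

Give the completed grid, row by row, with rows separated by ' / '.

139 160 181 237 83 / 230 76 132 153 209 / 97 118 174 195 216 / 188 244 90 111 167 / 146 202 223 104 125

Row 3 must total 800; the given cells sum to 626, so (3,3) = 174.
Column 1: 139 + 230 + 97 + 188 + ? = 800, so (5,1) = 146.
From column 4, 800 − (237 + 153 + 195 + 104) gives (4,4) = 111.
Row 4: 188 + 90 + 111 + 167 + ? = 800, so (4,2) = 244.
Row 5 must total 800; the given cells sum to 577, so (5,3) = 223.
From column 2, 800 − (160 + 118 + 244 + 202) gives (2,2) = 76.
The remaining cell in column 3 is (1,3) = 800 − 619 = 181.
Row 1 needs 800; the known cells sum to 717, so (1,5) = 83.
Row 2 must total 800; the given cells sum to 591, so (2,5) = 209.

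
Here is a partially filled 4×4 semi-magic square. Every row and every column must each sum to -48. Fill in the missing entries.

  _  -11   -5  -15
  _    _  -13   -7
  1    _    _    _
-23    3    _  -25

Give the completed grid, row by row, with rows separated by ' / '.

-17 -11 -5 -15 / -9 -19 -13 -7 / 1 -21 -27 -1 / -23 3 -3 -25

The remaining cell in row 1 is (1,1) = -48 − (-31) = -17.
Using row 4: -23 + 3 + (-25) + ? → (4,3) = -48 − (-45) = -3.
Column 1 must total -48; the given cells sum to -39, so (2,1) = -9.
The remaining cell in column 3 is (3,3) = -48 − (-21) = -27.
From column 4, -48 − (-15 + (-7) + (-25)) gives (3,4) = -1.
Row 2 needs -48; the known cells sum to -29, so (2,2) = -19.
Using row 3: 1 + (-27) + (-1) + ? → (3,2) = -48 − (-27) = -21.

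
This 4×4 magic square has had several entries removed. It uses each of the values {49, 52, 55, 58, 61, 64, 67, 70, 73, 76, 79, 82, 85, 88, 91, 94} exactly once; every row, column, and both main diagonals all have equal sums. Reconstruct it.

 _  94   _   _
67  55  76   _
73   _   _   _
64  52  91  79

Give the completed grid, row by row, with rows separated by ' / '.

The 16 entries sum to 1144, so each line sums to 1144/4 = 286.
From row 2, 286 − (67 + 55 + 76) gives (2,4) = 88.
Using column 1: 67 + 73 + 64 + ? → (1,1) = 286 − 204 = 82.
From column 2, 286 − (94 + 55 + 52) gives (3,2) = 85.
From main diagonal, 286 − (82 + 55 + 79) gives (3,3) = 70.
Anti-diagonal needs 286; the known cells sum to 225, so (1,4) = 61.
Row 1 needs 286; the known cells sum to 237, so (1,3) = 49.
Row 3 needs 286; the known cells sum to 228, so (3,4) = 58.

82 94 49 61 / 67 55 76 88 / 73 85 70 58 / 64 52 91 79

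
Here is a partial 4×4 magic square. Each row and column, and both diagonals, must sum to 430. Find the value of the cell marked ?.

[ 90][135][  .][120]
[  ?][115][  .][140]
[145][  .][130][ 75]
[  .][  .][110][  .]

Using row 1: 90 + 135 + 120 + ? → (1,3) = 430 − 345 = 85.
From row 3, 430 − (145 + 130 + 75) gives (3,2) = 80.
From column 2, 430 − (135 + 115 + 80) gives (4,2) = 100.
Column 3 needs 430; the known cells sum to 325, so (2,3) = 105.
The remaining cell in column 4 is (4,4) = 430 − 335 = 95.
From anti-diagonal, 430 − (120 + 105 + 80) gives (4,1) = 125.
Using row 2: 115 + 105 + 140 + ? → (2,1) = 430 − 360 = 70.

70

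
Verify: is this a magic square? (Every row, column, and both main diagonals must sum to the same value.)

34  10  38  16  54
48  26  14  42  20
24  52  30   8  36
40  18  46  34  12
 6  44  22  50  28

No — main diagonal sums to 152 but anti-diagonal sums to 150.

Row 1: 34 + 10 + 38 + 16 + 54 = 152.
Row 2: 48 + 26 + 14 + 42 + 20 = 150.
Row 3: 24 + 52 + 30 + 8 + 36 = 150.
Row 4: 40 + 18 + 46 + 34 + 12 = 150.
Row 5: 6 + 44 + 22 + 50 + 28 = 150.
Column 1: 34 + 48 + 24 + 40 + 6 = 152.
Column 2: 10 + 26 + 52 + 18 + 44 = 150.
Column 3: 38 + 14 + 30 + 46 + 22 = 150.
Column 4: 16 + 42 + 8 + 34 + 50 = 150.
Column 5: 54 + 20 + 36 + 12 + 28 = 150.
Main diagonal: 34 + 26 + 30 + 34 + 28 = 152.
Anti-diagonal: 54 + 42 + 30 + 18 + 6 = 150.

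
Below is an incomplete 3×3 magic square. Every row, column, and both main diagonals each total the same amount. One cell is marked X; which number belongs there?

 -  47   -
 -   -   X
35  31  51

Row 3 is complete and sums to 117; that is the magic constant.
The remaining cell in column 2 is (2,2) = 117 − 78 = 39.
The remaining cell in main diagonal is (1,1) = 117 − 90 = 27.
Anti-diagonal needs 117; the known cells sum to 74, so (1,3) = 43.
The remaining cell in column 1 is (2,1) = 117 − 62 = 55.
Column 3 must total 117; the given cells sum to 94, so (2,3) = 23.

23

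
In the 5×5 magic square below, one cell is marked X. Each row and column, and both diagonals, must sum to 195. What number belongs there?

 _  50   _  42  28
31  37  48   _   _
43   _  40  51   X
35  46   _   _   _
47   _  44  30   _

32

Column 1 must total 195; the given cells sum to 156, so (1,1) = 39.
From anti-diagonal, 195 − (28 + 40 + 46 + 47) gives (2,4) = 34.
Using row 1: 39 + 50 + 42 + 28 + ? → (1,3) = 195 − 159 = 36.
Row 2 must total 195; the given cells sum to 150, so (2,5) = 45.
The remaining cell in column 3 is (4,3) = 195 − 168 = 27.
Using column 4: 42 + 34 + 51 + 30 + ? → (4,4) = 195 − 157 = 38.
From main diagonal, 195 − (39 + 37 + 40 + 38) gives (5,5) = 41.
The remaining cell in row 4 is (4,5) = 195 − 146 = 49.
Row 5 must total 195; the given cells sum to 162, so (5,2) = 33.
Column 2 needs 195; the known cells sum to 166, so (3,2) = 29.
Using column 5: 28 + 45 + 49 + 41 + ? → (3,5) = 195 − 163 = 32.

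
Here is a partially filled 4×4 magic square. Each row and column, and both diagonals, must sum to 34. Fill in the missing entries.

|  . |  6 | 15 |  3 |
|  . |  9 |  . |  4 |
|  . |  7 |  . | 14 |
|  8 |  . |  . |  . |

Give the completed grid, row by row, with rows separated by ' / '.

Row 1 must total 34; the given cells sum to 24, so (1,1) = 10.
Column 2: 6 + 9 + 7 + ? = 34, so (4,2) = 12.
Column 4 needs 34; the known cells sum to 21, so (4,4) = 13.
Main diagonal: 10 + 9 + 13 + ? = 34, so (3,3) = 2.
From anti-diagonal, 34 − (3 + 7 + 8) gives (2,3) = 16.
Row 2 needs 34; the known cells sum to 29, so (2,1) = 5.
Row 3 must total 34; the given cells sum to 23, so (3,1) = 11.
Row 4 needs 34; the known cells sum to 33, so (4,3) = 1.

10 6 15 3 / 5 9 16 4 / 11 7 2 14 / 8 12 1 13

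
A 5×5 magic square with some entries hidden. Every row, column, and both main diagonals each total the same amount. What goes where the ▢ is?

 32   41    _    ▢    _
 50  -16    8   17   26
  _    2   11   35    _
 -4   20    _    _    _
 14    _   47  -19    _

Row 2 is complete and sums to 85; that is the magic constant.
From column 1, 85 − (32 + 50 + (-4) + 14) gives (3,1) = -7.
From column 2, 85 − (41 + (-16) + 2 + 20) gives (5,2) = 38.
Anti-diagonal: 17 + 11 + 20 + 14 + ? = 85, so (1,5) = 23.
The remaining cell in row 3 is (3,5) = 85 − 41 = 44.
Row 5 must total 85; the given cells sum to 80, so (5,5) = 5.
Column 5: 23 + 26 + 44 + 5 + ? = 85, so (4,5) = -13.
The remaining cell in main diagonal is (4,4) = 85 − 32 = 53.
From row 4, 85 − (-4 + 20 + 53 + (-13)) gives (4,3) = 29.
Column 3: 8 + 11 + 29 + 47 + ? = 85, so (1,3) = -10.
The remaining cell in column 4 is (1,4) = 85 − 86 = -1.

-1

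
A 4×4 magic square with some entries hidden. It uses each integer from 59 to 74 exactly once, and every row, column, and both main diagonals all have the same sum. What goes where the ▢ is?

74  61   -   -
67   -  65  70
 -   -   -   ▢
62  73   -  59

The entries are 59 through 74, which sum to 1064, so each line sums to 1064/4 = 266.
Using row 2: 67 + 65 + 70 + ? → (2,2) = 266 − 202 = 64.
Row 4: 62 + 73 + 59 + ? = 266, so (4,3) = 72.
From column 1, 266 − (74 + 67 + 62) gives (3,1) = 63.
Using column 2: 61 + 64 + 73 + ? → (3,2) = 266 − 198 = 68.
Using main diagonal: 74 + 64 + 59 + ? → (3,3) = 266 − 197 = 69.
From anti-diagonal, 266 − (65 + 68 + 62) gives (1,4) = 71.
Row 1 must total 266; the given cells sum to 206, so (1,3) = 60.
Row 3 needs 266; the known cells sum to 200, so (3,4) = 66.

66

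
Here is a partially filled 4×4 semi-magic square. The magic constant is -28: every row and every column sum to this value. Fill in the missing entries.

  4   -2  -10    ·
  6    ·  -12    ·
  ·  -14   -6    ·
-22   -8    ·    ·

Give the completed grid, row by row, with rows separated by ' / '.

4 -2 -10 -20 / 6 -4 -12 -18 / -16 -14 -6 8 / -22 -8 0 2

Using row 1: 4 + (-2) + (-10) + ? → (1,4) = -28 − (-8) = -20.
Using column 1: 4 + 6 + (-22) + ? → (3,1) = -28 − (-12) = -16.
The remaining cell in column 2 is (2,2) = -28 − (-24) = -4.
The remaining cell in column 3 is (4,3) = -28 − (-28) = 0.
Row 2: 6 + (-4) + (-12) + ? = -28, so (2,4) = -18.
From row 3, -28 − (-16 + (-14) + (-6)) gives (3,4) = 8.
Row 4: -22 + (-8) + 0 + ? = -28, so (4,4) = 2.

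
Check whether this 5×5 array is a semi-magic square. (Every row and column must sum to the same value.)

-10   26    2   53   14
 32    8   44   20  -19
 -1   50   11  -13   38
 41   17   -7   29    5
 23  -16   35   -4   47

Yes

Row 1: -10 + 26 + 2 + 53 + 14 = 85.
Row 2: 32 + 8 + 44 + 20 + (-19) = 85.
Row 3: -1 + 50 + 11 + (-13) + 38 = 85.
Row 4: 41 + 17 + (-7) + 29 + 5 = 85.
Row 5: 23 + (-16) + 35 + (-4) + 47 = 85.
Column 1: -10 + 32 + (-1) + 41 + 23 = 85.
Column 2: 26 + 8 + 50 + 17 + (-16) = 85.
Column 3: 2 + 44 + 11 + (-7) + 35 = 85.
Column 4: 53 + 20 + (-13) + 29 + (-4) = 85.
Column 5: 14 + (-19) + 38 + 5 + 47 = 85.
All lines sum to 85.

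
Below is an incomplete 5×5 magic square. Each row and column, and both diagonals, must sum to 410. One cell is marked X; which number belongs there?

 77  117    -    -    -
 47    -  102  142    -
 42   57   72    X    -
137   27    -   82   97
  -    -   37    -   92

112

Row 4 needs 410; the known cells sum to 343, so (4,3) = 67.
Column 1: 77 + 47 + 42 + 137 + ? = 410, so (5,1) = 107.
The remaining cell in column 3 is (1,3) = 410 − 278 = 132.
The remaining cell in main diagonal is (2,2) = 410 − 323 = 87.
Anti-diagonal must total 410; the given cells sum to 348, so (1,5) = 62.
Row 1: 77 + 117 + 132 + 62 + ? = 410, so (1,4) = 22.
Row 2 must total 410; the given cells sum to 378, so (2,5) = 32.
Column 2 must total 410; the given cells sum to 288, so (5,2) = 122.
The remaining cell in column 5 is (3,5) = 410 − 283 = 127.
Row 3 needs 410; the known cells sum to 298, so (3,4) = 112.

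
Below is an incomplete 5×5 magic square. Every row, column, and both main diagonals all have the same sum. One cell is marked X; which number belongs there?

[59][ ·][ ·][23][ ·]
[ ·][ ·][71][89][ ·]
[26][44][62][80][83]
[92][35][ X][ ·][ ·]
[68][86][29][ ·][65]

38

Row 3 is complete and sums to 295; that is the magic constant.
The remaining cell in row 5 is (5,4) = 295 − 248 = 47.
Column 1 must total 295; the given cells sum to 245, so (2,1) = 50.
Column 4: 23 + 89 + 80 + 47 + ? = 295, so (4,4) = 56.
Main diagonal needs 295; the known cells sum to 242, so (2,2) = 53.
From anti-diagonal, 295 − (89 + 62 + 35 + 68) gives (1,5) = 41.
Row 2 must total 295; the given cells sum to 263, so (2,5) = 32.
Using column 2: 53 + 44 + 35 + 86 + ? → (1,2) = 295 − 218 = 77.
Column 5 must total 295; the given cells sum to 221, so (4,5) = 74.
Using row 1: 59 + 77 + 23 + 41 + ? → (1,3) = 295 − 200 = 95.
Using row 4: 92 + 35 + 56 + 74 + ? → (4,3) = 295 − 257 = 38.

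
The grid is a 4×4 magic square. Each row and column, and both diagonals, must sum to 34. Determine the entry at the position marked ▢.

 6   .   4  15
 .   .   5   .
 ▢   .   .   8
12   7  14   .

From row 1, 34 − (6 + 4 + 15) gives (1,2) = 9.
From row 4, 34 − (12 + 7 + 14) gives (4,4) = 1.
From column 3, 34 − (4 + 5 + 14) gives (3,3) = 11.
Column 4 must total 34; the given cells sum to 24, so (2,4) = 10.
The remaining cell in main diagonal is (2,2) = 34 − 18 = 16.
Anti-diagonal: 15 + 5 + 12 + ? = 34, so (3,2) = 2.
Row 2 needs 34; the known cells sum to 31, so (2,1) = 3.
From row 3, 34 − (2 + 11 + 8) gives (3,1) = 13.

13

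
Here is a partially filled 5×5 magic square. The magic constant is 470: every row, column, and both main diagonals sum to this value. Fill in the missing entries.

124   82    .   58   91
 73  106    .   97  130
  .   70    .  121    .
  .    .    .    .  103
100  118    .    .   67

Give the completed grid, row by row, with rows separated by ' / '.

124 82 115 58 91 / 73 106 64 97 130 / 112 70 88 121 79 / 61 94 127 85 103 / 100 118 76 109 67

Row 1: 124 + 82 + 58 + 91 + ? = 470, so (1,3) = 115.
From row 2, 470 − (73 + 106 + 97 + 130) gives (2,3) = 64.
Column 2 must total 470; the given cells sum to 376, so (4,2) = 94.
Column 5: 91 + 130 + 103 + 67 + ? = 470, so (3,5) = 79.
Anti-diagonal: 91 + 97 + 94 + 100 + ? = 470, so (3,3) = 88.
Row 3 must total 470; the given cells sum to 358, so (3,1) = 112.
Column 1 needs 470; the known cells sum to 409, so (4,1) = 61.
Main diagonal needs 470; the known cells sum to 385, so (4,4) = 85.
Row 4 must total 470; the given cells sum to 343, so (4,3) = 127.
Column 3 must total 470; the given cells sum to 394, so (5,3) = 76.
Column 4 must total 470; the given cells sum to 361, so (5,4) = 109.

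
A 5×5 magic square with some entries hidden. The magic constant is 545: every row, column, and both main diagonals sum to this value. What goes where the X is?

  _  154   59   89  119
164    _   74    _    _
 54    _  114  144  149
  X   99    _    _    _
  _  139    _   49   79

Row 1 needs 545; the known cells sum to 421, so (1,1) = 124.
Using row 3: 54 + 114 + 144 + 149 + ? → (3,2) = 545 − 461 = 84.
The remaining cell in column 2 is (2,2) = 545 − 476 = 69.
Main diagonal must total 545; the given cells sum to 386, so (4,4) = 159.
From column 4, 545 − (89 + 144 + 159 + 49) gives (2,4) = 104.
Anti-diagonal must total 545; the given cells sum to 436, so (5,1) = 109.
Row 2 needs 545; the known cells sum to 411, so (2,5) = 134.
Using row 5: 109 + 139 + 49 + 79 + ? → (5,3) = 545 − 376 = 169.
Column 1: 124 + 164 + 54 + 109 + ? = 545, so (4,1) = 94.

94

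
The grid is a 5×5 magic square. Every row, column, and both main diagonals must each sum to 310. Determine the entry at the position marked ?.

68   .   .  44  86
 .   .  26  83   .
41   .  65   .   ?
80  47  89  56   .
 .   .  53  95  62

74

Using row 4: 80 + 47 + 89 + 56 + ? → (4,5) = 310 − 272 = 38.
Column 3: 26 + 65 + 89 + 53 + ? = 310, so (1,3) = 77.
Using column 4: 44 + 83 + 56 + 95 + ? → (3,4) = 310 − 278 = 32.
Main diagonal needs 310; the known cells sum to 251, so (2,2) = 59.
From anti-diagonal, 310 − (86 + 83 + 65 + 47) gives (5,1) = 29.
Row 1 needs 310; the known cells sum to 275, so (1,2) = 35.
Using row 5: 29 + 53 + 95 + 62 + ? → (5,2) = 310 − 239 = 71.
The remaining cell in column 1 is (2,1) = 310 − 218 = 92.
The remaining cell in column 2 is (3,2) = 310 − 212 = 98.
Row 2: 92 + 59 + 26 + 83 + ? = 310, so (2,5) = 50.
Row 3: 41 + 98 + 65 + 32 + ? = 310, so (3,5) = 74.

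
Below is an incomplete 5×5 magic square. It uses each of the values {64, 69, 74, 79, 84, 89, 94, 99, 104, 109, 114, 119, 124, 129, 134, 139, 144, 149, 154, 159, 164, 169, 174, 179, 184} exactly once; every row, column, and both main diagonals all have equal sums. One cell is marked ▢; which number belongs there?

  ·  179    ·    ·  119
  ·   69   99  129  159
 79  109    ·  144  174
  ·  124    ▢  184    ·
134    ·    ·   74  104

154

The 25 entries sum to 3100, so each line sums to 3100/5 = 620.
Row 2: 69 + 99 + 129 + 159 + ? = 620, so (2,1) = 164.
Row 3 must total 620; the given cells sum to 506, so (3,3) = 114.
From column 2, 620 − (179 + 69 + 109 + 124) gives (5,2) = 139.
Using column 4: 129 + 144 + 184 + 74 + ? → (1,4) = 620 − 531 = 89.
The remaining cell in column 5 is (4,5) = 620 − 556 = 64.
Main diagonal: 69 + 114 + 184 + 104 + ? = 620, so (1,1) = 149.
Row 1 must total 620; the given cells sum to 536, so (1,3) = 84.
From row 5, 620 − (134 + 139 + 74 + 104) gives (5,3) = 169.
Using column 1: 149 + 164 + 79 + 134 + ? → (4,1) = 620 − 526 = 94.
Using column 3: 84 + 99 + 114 + 169 + ? → (4,3) = 620 − 466 = 154.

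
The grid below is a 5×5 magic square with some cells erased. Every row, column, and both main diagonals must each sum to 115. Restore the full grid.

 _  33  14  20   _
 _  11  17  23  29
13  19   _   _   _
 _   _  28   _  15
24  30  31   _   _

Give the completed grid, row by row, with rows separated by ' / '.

27 33 14 20 21 / 35 11 17 23 29 / 13 19 25 26 32 / 16 22 28 34 15 / 24 30 31 12 18

Row 2 must total 115; the given cells sum to 80, so (2,1) = 35.
Column 2 must total 115; the given cells sum to 93, so (4,2) = 22.
The remaining cell in column 3 is (3,3) = 115 − 90 = 25.
Anti-diagonal: 23 + 25 + 22 + 24 + ? = 115, so (1,5) = 21.
Row 1: 33 + 14 + 20 + 21 + ? = 115, so (1,1) = 27.
From column 1, 115 − (27 + 35 + 13 + 24) gives (4,1) = 16.
Row 4 needs 115; the known cells sum to 81, so (4,4) = 34.
From main diagonal, 115 − (27 + 11 + 25 + 34) gives (5,5) = 18.
From row 5, 115 − (24 + 30 + 31 + 18) gives (5,4) = 12.
From column 4, 115 − (20 + 23 + 34 + 12) gives (3,4) = 26.
From column 5, 115 − (21 + 29 + 15 + 18) gives (3,5) = 32.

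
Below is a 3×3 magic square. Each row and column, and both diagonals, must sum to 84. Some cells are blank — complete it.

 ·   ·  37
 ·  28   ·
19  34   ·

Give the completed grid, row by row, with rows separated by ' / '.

From row 3, 84 − (19 + 34) gives (3,3) = 31.
From column 2, 84 − (28 + 34) gives (1,2) = 22.
From column 3, 84 − (37 + 31) gives (2,3) = 16.
Main diagonal must total 84; the given cells sum to 59, so (1,1) = 25.
Row 2 must total 84; the given cells sum to 44, so (2,1) = 40.

25 22 37 / 40 28 16 / 19 34 31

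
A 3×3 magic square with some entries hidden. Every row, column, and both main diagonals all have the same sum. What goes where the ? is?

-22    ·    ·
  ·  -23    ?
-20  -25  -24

-19

Row 3 is complete and sums to -69; that is the magic constant.
The remaining cell in column 1 is (2,1) = -69 − (-42) = -27.
Column 2 needs -69; the known cells sum to -48, so (1,2) = -21.
Anti-diagonal must total -69; the given cells sum to -43, so (1,3) = -26.
Using row 2: -27 + (-23) + ? → (2,3) = -69 − (-50) = -19.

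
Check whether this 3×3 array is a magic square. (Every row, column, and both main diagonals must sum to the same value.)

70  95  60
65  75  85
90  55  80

Row 1: 70 + 95 + 60 = 225.
Row 2: 65 + 75 + 85 = 225.
Row 3: 90 + 55 + 80 = 225.
Column 1: 70 + 65 + 90 = 225.
Column 2: 95 + 75 + 55 = 225.
Column 3: 60 + 85 + 80 = 225.
Main diagonal: 70 + 75 + 80 = 225.
Anti-diagonal: 60 + 75 + 90 = 225.
All lines sum to 225.

Yes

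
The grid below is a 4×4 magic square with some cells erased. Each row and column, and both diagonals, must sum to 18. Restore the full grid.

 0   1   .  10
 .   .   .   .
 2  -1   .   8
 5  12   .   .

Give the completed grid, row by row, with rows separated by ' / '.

From row 1, 18 − (0 + 1 + 10) gives (1,3) = 7.
Using row 3: 2 + (-1) + 8 + ? → (3,3) = 18 − 9 = 9.
From column 1, 18 − (0 + 2 + 5) gives (2,1) = 11.
Column 2 needs 18; the known cells sum to 12, so (2,2) = 6.
The remaining cell in main diagonal is (4,4) = 18 − 15 = 3.
Anti-diagonal needs 18; the known cells sum to 14, so (2,3) = 4.
Row 2 must total 18; the given cells sum to 21, so (2,4) = -3.
Row 4 needs 18; the known cells sum to 20, so (4,3) = -2.

0 1 7 10 / 11 6 4 -3 / 2 -1 9 8 / 5 12 -2 3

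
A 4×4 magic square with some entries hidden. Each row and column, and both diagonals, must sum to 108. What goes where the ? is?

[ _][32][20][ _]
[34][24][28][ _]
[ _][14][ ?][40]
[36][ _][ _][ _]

Using row 2: 34 + 24 + 28 + ? → (2,4) = 108 − 86 = 22.
Column 2 needs 108; the known cells sum to 70, so (4,2) = 38.
From anti-diagonal, 108 − (28 + 14 + 36) gives (1,4) = 30.
From row 1, 108 − (32 + 20 + 30) gives (1,1) = 26.
Column 1 needs 108; the known cells sum to 96, so (3,1) = 12.
Column 4 must total 108; the given cells sum to 92, so (4,4) = 16.
The remaining cell in main diagonal is (3,3) = 108 − 66 = 42.

42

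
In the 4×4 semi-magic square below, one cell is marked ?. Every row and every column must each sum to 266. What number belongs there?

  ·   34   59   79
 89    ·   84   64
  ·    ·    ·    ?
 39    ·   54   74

From row 1, 266 − (34 + 59 + 79) gives (1,1) = 94.
The remaining cell in row 2 is (2,2) = 266 − 237 = 29.
From row 4, 266 − (39 + 54 + 74) gives (4,2) = 99.
Column 1 must total 266; the given cells sum to 222, so (3,1) = 44.
Using column 2: 34 + 29 + 99 + ? → (3,2) = 266 − 162 = 104.
From column 3, 266 − (59 + 84 + 54) gives (3,3) = 69.
Column 4: 79 + 64 + 74 + ? = 266, so (3,4) = 49.

49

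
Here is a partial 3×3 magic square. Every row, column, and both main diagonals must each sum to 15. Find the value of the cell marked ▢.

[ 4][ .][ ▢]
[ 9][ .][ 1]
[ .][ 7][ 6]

Using row 2: 9 + 1 + ? → (2,2) = 15 − 10 = 5.
Using row 3: 7 + 6 + ? → (3,1) = 15 − 13 = 2.
From column 2, 15 − (5 + 7) gives (1,2) = 3.
Column 3 needs 15; the known cells sum to 7, so (1,3) = 8.

8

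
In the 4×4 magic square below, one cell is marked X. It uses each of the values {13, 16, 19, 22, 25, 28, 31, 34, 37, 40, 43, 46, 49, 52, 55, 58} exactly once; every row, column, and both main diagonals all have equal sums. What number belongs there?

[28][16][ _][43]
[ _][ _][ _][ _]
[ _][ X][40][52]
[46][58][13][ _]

19

The 16 entries sum to 568, so each line sums to 568/4 = 142.
The remaining cell in row 1 is (1,3) = 142 − 87 = 55.
From row 4, 142 − (46 + 58 + 13) gives (4,4) = 25.
Column 3 must total 142; the given cells sum to 108, so (2,3) = 34.
Column 4 needs 142; the known cells sum to 120, so (2,4) = 22.
From main diagonal, 142 − (28 + 40 + 25) gives (2,2) = 49.
From anti-diagonal, 142 − (43 + 34 + 46) gives (3,2) = 19.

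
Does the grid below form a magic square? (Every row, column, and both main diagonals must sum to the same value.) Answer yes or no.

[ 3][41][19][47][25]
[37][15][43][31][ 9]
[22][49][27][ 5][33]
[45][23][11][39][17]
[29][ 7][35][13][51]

Row 1: 3 + 41 + 19 + 47 + 25 = 135.
Row 2: 37 + 15 + 43 + 31 + 9 = 135.
Row 3: 22 + 49 + 27 + 5 + 33 = 136.
Row 4: 45 + 23 + 11 + 39 + 17 = 135.
Row 5: 29 + 7 + 35 + 13 + 51 = 135.
Column 1: 3 + 37 + 22 + 45 + 29 = 136.
Column 2: 41 + 15 + 49 + 23 + 7 = 135.
Column 3: 19 + 43 + 27 + 11 + 35 = 135.
Column 4: 47 + 31 + 5 + 39 + 13 = 135.
Column 5: 25 + 9 + 33 + 17 + 51 = 135.
Main diagonal: 3 + 15 + 27 + 39 + 51 = 135.
Anti-diagonal: 25 + 31 + 27 + 23 + 29 = 135.

No — anti-diagonal sums to 135 but row 3 sums to 136.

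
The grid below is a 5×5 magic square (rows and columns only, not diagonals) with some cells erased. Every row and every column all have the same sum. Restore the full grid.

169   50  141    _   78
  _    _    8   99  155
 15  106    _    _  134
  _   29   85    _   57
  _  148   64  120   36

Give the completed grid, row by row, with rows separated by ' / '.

Column 5 is already complete: 78 + 155 + 134 + 57 + 36 = 460, so that is the magic constant.
Row 1 needs 460; the known cells sum to 438, so (1,4) = 22.
Row 5 must total 460; the given cells sum to 368, so (5,1) = 92.
Column 2 needs 460; the known cells sum to 333, so (2,2) = 127.
Column 3: 141 + 8 + 85 + 64 + ? = 460, so (3,3) = 162.
Row 2: 127 + 8 + 99 + 155 + ? = 460, so (2,1) = 71.
Using row 3: 15 + 106 + 162 + 134 + ? → (3,4) = 460 − 417 = 43.
Column 1 needs 460; the known cells sum to 347, so (4,1) = 113.
From column 4, 460 − (22 + 99 + 43 + 120) gives (4,4) = 176.

169 50 141 22 78 / 71 127 8 99 155 / 15 106 162 43 134 / 113 29 85 176 57 / 92 148 64 120 36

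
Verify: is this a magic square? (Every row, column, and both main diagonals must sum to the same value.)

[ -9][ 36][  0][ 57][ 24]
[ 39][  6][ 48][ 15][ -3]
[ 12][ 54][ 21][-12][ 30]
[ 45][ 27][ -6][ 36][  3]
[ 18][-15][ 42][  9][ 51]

Row 1: -9 + 36 + 0 + 57 + 24 = 108.
Row 2: 39 + 6 + 48 + 15 + (-3) = 105.
Row 3: 12 + 54 + 21 + (-12) + 30 = 105.
Row 4: 45 + 27 + (-6) + 36 + 3 = 105.
Row 5: 18 + (-15) + 42 + 9 + 51 = 105.
Column 1: -9 + 39 + 12 + 45 + 18 = 105.
Column 2: 36 + 6 + 54 + 27 + (-15) = 108.
Column 3: 0 + 48 + 21 + (-6) + 42 = 105.
Column 4: 57 + 15 + (-12) + 36 + 9 = 105.
Column 5: 24 + (-3) + 30 + 3 + 51 = 105.
Main diagonal: -9 + 6 + 21 + 36 + 51 = 105.
Anti-diagonal: 24 + 15 + 21 + 27 + 18 = 105.

No — row 3 sums to 105 but column 2 sums to 108.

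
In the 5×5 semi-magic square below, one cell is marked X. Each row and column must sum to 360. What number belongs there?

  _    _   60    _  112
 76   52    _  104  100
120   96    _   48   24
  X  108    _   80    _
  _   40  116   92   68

32

From row 2, 360 − (76 + 52 + 104 + 100) gives (2,3) = 28.
From row 3, 360 − (120 + 96 + 48 + 24) gives (3,3) = 72.
Row 5: 40 + 116 + 92 + 68 + ? = 360, so (5,1) = 44.
Column 2 needs 360; the known cells sum to 296, so (1,2) = 64.
Column 3: 60 + 28 + 72 + 116 + ? = 360, so (4,3) = 84.
Column 4 needs 360; the known cells sum to 324, so (1,4) = 36.
Using column 5: 112 + 100 + 24 + 68 + ? → (4,5) = 360 − 304 = 56.
From row 1, 360 − (64 + 60 + 36 + 112) gives (1,1) = 88.
Row 4 needs 360; the known cells sum to 328, so (4,1) = 32.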